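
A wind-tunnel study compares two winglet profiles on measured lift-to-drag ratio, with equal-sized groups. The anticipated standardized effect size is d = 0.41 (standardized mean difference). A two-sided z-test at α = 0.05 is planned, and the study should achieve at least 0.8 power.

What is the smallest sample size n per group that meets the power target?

n = 94 per group

Set Φ(δ − 1.960) = 0.8; then δ − 1.960 = Φ⁻¹(0.8) = 0.842, giving δ = 2.802.
(For δ > 0 the lower-tail rejection region contributes negligibly to power, so the one-term inversion is standard.)
δ = d·√(n/2) ⇒ n = 2(δ/d)² = 2 × (2.802 / 0.41)² = 93.38.
Rounding up, n = 94 per group.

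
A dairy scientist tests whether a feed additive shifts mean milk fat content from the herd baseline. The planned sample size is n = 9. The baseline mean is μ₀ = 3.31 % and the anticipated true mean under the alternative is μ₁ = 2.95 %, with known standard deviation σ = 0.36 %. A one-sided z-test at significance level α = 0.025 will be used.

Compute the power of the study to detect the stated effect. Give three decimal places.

Standardized effect: d = |μ₁ − μ₀| / σ = |2.95 − 3.31| / 0.36 = 1.0000
Noncentrality parameter: δ = d·√n = 1.0000 × √9 = 3.0000
One-sided α = 0.025 → critical value z_{0.025} = 1.960.
Power = Φ(δ − 1.960) = Φ(1.040) = 0.8508.

Power ≈ 0.851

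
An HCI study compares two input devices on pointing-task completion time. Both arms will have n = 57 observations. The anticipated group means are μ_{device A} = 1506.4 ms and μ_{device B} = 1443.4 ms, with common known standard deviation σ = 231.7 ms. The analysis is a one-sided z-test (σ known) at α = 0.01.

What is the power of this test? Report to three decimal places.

Standardized effect: d = |μ_{device A} − μ_{device B}| / σ = |1506.4 − 1443.4| / 231.7 = 0.2719
Noncentrality parameter: δ = d·√(n/2) = 0.2719 × √(57/2) = 1.4516
Critical value for a one-sided test at α = 0.01: z_α = 2.326.
Power = P(Z > 2.326 − δ) = Φ(-0.875) = 0.1908.

Power ≈ 0.191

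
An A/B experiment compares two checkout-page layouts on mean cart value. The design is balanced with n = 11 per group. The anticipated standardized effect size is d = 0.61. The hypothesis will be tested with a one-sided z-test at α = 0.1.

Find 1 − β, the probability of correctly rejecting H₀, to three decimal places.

Noncentrality parameter: δ = d·√(n/2) = 0.61 × √(11/2) = 1.4306
Critical value for a one-sided test at α = 0.1: z_α = 1.282.
Power = P(Z > 1.282 − δ) = Φ(0.149) = 0.5592.

Power ≈ 0.559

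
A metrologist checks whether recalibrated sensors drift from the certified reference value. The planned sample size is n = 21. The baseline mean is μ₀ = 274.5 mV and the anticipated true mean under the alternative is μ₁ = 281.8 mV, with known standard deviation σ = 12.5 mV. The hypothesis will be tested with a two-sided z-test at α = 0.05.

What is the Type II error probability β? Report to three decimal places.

β ≈ 0.237

Standardized effect: d = |μ₁ − μ₀| / σ = |281.8 − 274.5| / 12.5 = 0.5840
Noncentrality parameter: δ = d·√n = 0.5840 × √21 = 2.6762
Critical value for a two-sided test at α = 0.05: z_{α/2} = 1.960.
Power = Φ(δ − 1.960) + Φ(−δ − 1.960) = Φ(0.716) + Φ(-4.636) = 0.7631 + 0.0000 = 0.7631.
Type II error: β = 1 − power = 1 − 0.7631 = 0.2369.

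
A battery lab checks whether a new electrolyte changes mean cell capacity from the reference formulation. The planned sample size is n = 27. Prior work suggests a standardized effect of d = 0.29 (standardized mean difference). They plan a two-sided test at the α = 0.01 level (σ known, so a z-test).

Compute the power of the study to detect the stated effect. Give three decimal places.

Noncentrality parameter: δ = d·√n = 0.29 × √27 = 1.5069
Critical value for a two-sided test at α = 0.01: z_{α/2} = 2.576.
Power = Φ(δ − 2.576) + Φ(−δ − 2.576) = Φ(-1.069) + Φ(-4.083) = 0.1425 + 0.0000 = 0.1426.

Power ≈ 0.143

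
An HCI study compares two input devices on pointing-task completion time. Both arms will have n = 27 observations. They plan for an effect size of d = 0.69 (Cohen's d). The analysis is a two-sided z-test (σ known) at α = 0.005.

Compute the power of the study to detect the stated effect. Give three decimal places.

Noncentrality parameter: δ = d·√(n/2) = 0.69 × √(27/2) = 2.5352
Two-sided α = 0.005 → critical value z_{0.0025} = 2.807.
Power = Φ(δ − 2.807) + Φ(−δ − 2.807) = Φ(-0.272) + Φ(-5.342) = 0.3929 + 0.0000 = 0.3929.

Power ≈ 0.393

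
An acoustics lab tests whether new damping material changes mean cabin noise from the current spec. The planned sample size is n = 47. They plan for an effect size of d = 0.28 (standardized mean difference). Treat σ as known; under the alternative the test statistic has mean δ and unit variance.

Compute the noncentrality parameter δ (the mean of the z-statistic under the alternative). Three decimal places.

δ = d·√n = 0.28 × √47 = 1.9196

δ ≈ 1.920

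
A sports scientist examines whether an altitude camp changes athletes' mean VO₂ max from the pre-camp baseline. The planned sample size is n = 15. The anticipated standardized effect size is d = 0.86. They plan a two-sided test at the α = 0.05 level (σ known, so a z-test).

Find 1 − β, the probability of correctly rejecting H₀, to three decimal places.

Power ≈ 0.915

Noncentrality parameter: δ = d·√n = 0.86 × √15 = 3.3308
Critical value for a two-sided test at α = 0.05: z_{α/2} = 1.960.
Power = Φ(δ − 1.960) + Φ(−δ − 1.960) = Φ(1.371) + Φ(-5.291) = 0.9148 + 0.0000 = 0.9148.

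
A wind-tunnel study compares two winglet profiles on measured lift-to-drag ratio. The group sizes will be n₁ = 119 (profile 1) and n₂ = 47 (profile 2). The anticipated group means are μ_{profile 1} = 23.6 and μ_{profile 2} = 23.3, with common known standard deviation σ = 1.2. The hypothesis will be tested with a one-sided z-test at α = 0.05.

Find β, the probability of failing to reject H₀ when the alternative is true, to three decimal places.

Standardized effect: d = |μ_{profile 1} − μ_{profile 2}| / σ = |23.6 − 23.3| / 1.2 = 0.2500
Noncentrality parameter: δ = d / √(1/n₁ + 1/n₂) = 0.2500 / √(1/119 + 1/47) = 1.4511
Critical value for a one-sided test at α = 0.05: z_α = 1.645.
Power = Φ(δ − 1.645) = Φ(-0.194) = 0.4232.
Type II error: β = 1 − power = 1 − 0.4232 = 0.5768.

β ≈ 0.577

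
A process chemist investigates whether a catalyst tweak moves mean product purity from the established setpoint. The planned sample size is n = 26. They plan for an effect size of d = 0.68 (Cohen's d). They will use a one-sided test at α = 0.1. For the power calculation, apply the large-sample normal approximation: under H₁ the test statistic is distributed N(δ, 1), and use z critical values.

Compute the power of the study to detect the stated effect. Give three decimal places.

Power ≈ 0.986

Noncentrality parameter: λ = d·√n = 0.68 × √26 = 3.4673
Critical value for a one-sided test at α = 0.1: z_α = 1.282.
Power = Φ(λ − 1.282) = Φ(2.186) = 0.9856.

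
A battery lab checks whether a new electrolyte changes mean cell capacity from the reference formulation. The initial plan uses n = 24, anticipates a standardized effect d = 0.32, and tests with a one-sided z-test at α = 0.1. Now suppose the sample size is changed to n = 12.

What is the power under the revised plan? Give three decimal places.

Power ≈ 0.431

With n = 12: δ = d·√n = 0.32 × √12 = 1.1085. Critical value z_{0.1} = 1.282.
Revised power = P(Z > 1.282 − δ) = Φ(-0.173) = 0.4313.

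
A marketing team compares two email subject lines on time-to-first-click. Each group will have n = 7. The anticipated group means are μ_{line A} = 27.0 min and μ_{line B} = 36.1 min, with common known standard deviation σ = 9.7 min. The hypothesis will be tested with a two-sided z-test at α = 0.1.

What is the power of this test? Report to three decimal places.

Power ≈ 0.544

Standardized effect: d = |μ_{line A} − μ_{line B}| / σ = |27.0 − 36.1| / 9.7 = 0.9381
Noncentrality parameter: δ = d·√(n/2) = 0.9381 × √(7/2) = 1.7551
Critical value for a two-sided test at α = 0.1: z_{α/2} = 1.645.
Power = Φ(δ − 1.645) + Φ(−δ − 1.645) = Φ(0.110) + Φ(-3.400) = 0.5439 + 0.0003 = 0.5442.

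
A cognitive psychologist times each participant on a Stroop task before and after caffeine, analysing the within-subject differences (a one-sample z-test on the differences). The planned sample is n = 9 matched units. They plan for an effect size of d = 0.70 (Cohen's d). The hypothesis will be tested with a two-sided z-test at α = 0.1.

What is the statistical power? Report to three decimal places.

Noncentrality parameter: δ = d·√n = 0.70 × √9 = 2.1000
Two-sided α = 0.1 → critical value z_{0.05} = 1.645.
Power = Φ(δ − 1.645) + Φ(−δ − 1.645) = Φ(0.455) + Φ(-3.745) = 0.6755 + 0.0001 = 0.6756.

Power ≈ 0.676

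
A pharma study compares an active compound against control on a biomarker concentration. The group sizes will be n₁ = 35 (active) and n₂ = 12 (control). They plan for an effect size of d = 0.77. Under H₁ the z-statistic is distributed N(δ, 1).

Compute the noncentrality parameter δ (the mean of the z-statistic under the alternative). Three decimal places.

δ ≈ 2.302

The noncentrality parameter scales effect size by the design's sample-size factor: δ = d / √(1/n₁ + 1/n₂) = 0.77 / √(1/35 + 1/12) = 2.3018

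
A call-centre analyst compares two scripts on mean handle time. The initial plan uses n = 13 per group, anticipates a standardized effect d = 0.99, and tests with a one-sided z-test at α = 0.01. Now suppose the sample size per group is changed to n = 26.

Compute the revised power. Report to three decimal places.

With n = 26 per group: δ = d·√(n/2) = 0.99 × √(26/2) = 3.5695. Critical value z_{0.01} = 2.326.
Revised power = Φ(δ − 2.326) = Φ(1.243) = 0.8931.

Power ≈ 0.893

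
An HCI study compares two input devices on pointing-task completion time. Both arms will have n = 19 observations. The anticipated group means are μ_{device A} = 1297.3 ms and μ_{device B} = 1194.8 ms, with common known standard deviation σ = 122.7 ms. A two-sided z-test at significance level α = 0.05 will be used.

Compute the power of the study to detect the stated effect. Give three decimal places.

Standardized effect: d = |μ_{device A} − μ_{device B}| / σ = |1297.3 − 1194.8| / 122.7 = 0.8354
Noncentrality parameter: δ = d·√(n/2) = 0.8354 × √(19/2) = 2.5748
Two-sided α = 0.05 → critical value z_{0.025} = 1.960.
Power = Φ(δ − 1.960) + Φ(−δ − 1.960) = Φ(0.615) + Φ(-4.535) = 0.7307 + 0.0000 = 0.7307.

Power ≈ 0.731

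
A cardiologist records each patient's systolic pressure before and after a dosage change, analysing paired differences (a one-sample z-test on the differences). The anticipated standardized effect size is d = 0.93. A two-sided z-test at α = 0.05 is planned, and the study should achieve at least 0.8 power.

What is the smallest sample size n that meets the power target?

Set Φ(δ − 1.960) = 0.8; then δ − 1.960 = Φ⁻¹(0.8) = 0.842, giving δ = 2.802.
(For δ > 0 the lower-tail rejection region contributes negligibly to power, so the one-term inversion is standard.)
δ = d·√n ⇒ n = (δ/d)² = (2.802 / 0.93)² = 9.07.
Round up to the next whole unit.

n = 10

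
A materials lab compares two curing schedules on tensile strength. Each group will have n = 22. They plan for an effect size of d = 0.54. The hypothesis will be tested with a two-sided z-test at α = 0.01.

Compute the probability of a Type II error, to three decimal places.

Noncentrality parameter: δ = d·√(n/2) = 0.54 × √(22/2) = 1.7910
Critical value for a two-sided test at α = 0.01: z_{α/2} = 2.576.
Power = Φ(δ − 2.576) + Φ(−δ − 2.576) = Φ(-0.785) + Φ(-4.367) = 0.2163 + 0.0000 = 0.2163.
Type II error: β = 1 − power = 1 − 0.2163 = 0.7837.

β ≈ 0.784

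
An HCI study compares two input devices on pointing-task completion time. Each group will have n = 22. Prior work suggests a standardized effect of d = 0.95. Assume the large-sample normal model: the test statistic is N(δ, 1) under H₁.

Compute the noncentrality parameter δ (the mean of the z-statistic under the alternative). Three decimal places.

δ ≈ 3.151

The noncentrality parameter scales effect size by the design's sample-size factor: δ = d·√(n/2) = 0.95 × √(22/2) = 3.1508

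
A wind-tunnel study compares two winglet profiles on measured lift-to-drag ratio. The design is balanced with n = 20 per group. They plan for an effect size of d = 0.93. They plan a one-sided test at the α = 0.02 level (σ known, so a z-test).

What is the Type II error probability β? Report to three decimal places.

β ≈ 0.187

Noncentrality parameter: δ = d·√(n/2) = 0.93 × √(20/2) = 2.9409
Critical value for a one-sided test at α = 0.02: z_α = 2.054.
Power = P(Z > 2.054 − δ) = Φ(0.887) = 0.8125.
Type II error: β = 1 − power = 1 − 0.8125 = 0.1875.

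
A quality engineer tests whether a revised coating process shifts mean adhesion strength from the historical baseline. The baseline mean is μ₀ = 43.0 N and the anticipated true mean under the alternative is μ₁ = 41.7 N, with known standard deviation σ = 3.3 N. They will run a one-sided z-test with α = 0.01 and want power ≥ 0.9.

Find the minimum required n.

Standardized effect: d = |μ₁ − μ₀| / σ = |41.7 − 43.0| / 3.3 = 0.3939
For power 0.9 need Φ(δ − z_{0.01}) = 0.9, so δ = z_{0.01} + z_{0.10} = 2.326 + 1.282 = 3.608.
δ = d·√n ⇒ n = (δ/d)² = (3.608 / 0.3939)² = 83.88.
Rounding up, n = 84.

n = 84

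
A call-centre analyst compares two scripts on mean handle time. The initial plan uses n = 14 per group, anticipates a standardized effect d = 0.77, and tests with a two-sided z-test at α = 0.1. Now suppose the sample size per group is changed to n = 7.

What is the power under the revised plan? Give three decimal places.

With n = 7 per group: δ = d·√(n/2) = 0.77 × √(7/2) = 1.4405. Critical value z_{0.05} = 1.645.
Revised power = Φ(δ − 1.645) + Φ(−δ − 1.645) = Φ(-0.204) + Φ(-3.085) = 0.4191 + 0.0010 = 0.4201.

Power ≈ 0.420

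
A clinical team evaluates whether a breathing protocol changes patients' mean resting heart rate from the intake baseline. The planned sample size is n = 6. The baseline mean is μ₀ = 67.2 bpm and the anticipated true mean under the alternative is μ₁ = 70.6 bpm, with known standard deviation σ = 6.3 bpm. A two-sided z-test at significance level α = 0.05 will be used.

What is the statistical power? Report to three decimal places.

Standardized effect: d = |μ₁ − μ₀| / σ = |70.6 − 67.2| / 6.3 = 0.5397
Noncentrality parameter: δ = d·√n = 0.5397 × √6 = 1.3219
Critical value for a two-sided test at α = 0.05: z_{α/2} = 1.960.
Power = Φ(δ − 1.960) + Φ(−δ − 1.960) = Φ(-0.638) + Φ(-3.282) = 0.2617 + 0.0005 = 0.2622.

Power ≈ 0.262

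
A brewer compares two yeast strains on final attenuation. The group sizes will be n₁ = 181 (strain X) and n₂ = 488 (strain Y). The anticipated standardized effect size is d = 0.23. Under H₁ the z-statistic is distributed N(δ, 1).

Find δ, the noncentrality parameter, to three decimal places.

The noncentrality parameter scales effect size by the design's sample-size factor: δ = d / √(1/n₁ + 1/n₂) = 0.23 / √(1/181 + 1/488) = 2.6428

δ ≈ 2.643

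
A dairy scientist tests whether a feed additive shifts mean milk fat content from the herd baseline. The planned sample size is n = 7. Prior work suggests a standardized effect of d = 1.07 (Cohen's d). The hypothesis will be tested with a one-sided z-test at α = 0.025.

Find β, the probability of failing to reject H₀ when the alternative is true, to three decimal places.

Noncentrality parameter: δ = d·√n = 1.07 × √7 = 2.8310
One-sided α = 0.025 → critical value z_{0.025} = 1.960.
Power = P(Z > 1.960 − δ) = Φ(0.871) = 0.8081.
Type II error: β = 1 − power = 1 − 0.8081 = 0.1919.

β ≈ 0.192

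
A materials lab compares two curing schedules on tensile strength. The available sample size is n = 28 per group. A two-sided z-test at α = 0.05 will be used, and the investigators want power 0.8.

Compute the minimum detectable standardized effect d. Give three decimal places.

Need Φ(δ − 1.960) = 0.8, so δ = 1.960 + 0.842 = 2.802.
(Lower-tail contribution to power is negligible for δ > 0.)
δ = d·√(n/2) ⇒ d = δ/√(n/2) = 2.802/√(28/2) = 0.7488.

d ≈ 0.749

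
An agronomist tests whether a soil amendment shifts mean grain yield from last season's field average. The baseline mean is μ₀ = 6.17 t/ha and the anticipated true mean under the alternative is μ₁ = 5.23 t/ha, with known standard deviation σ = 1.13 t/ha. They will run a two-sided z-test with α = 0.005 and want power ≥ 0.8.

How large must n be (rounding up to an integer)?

n = 20

Standardized effect: d = |μ₁ − μ₀| / σ = |5.23 − 6.17| / 1.13 = 0.8319
For power 0.8 need Φ(δ − z_{0.0025}) = 0.8, so δ = z_{0.0025} + z_{0.20} = 2.807 + 0.842 = 3.649.
(The Φ(−δ − z_{α/2}) term is vanishingly small for δ > 0 and is dropped in the standard sample-size formula.)
δ = d·√n ⇒ n = (δ/d)² = (3.649 / 0.8319)² = 19.24.
Rounding up, n = 20.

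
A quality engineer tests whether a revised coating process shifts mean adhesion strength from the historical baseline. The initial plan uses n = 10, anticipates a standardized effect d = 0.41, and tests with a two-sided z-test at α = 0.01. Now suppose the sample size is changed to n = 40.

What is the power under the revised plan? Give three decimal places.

With n = 40: δ = d·√n = 0.41 × √40 = 2.5931. Critical value z_{0.005} = 2.576.
Revised power = Φ(δ − 2.576) + Φ(−δ − 2.576) = Φ(0.017) + Φ(-5.169) = 0.5069 + 0.0000 = 0.5069.

Power ≈ 0.507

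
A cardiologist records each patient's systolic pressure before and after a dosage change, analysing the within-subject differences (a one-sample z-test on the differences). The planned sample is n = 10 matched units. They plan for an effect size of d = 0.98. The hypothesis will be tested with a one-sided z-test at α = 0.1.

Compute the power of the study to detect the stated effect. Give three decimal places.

Power ≈ 0.965

Noncentrality parameter: δ = d·√n = 0.98 × √10 = 3.0990
One-sided α = 0.1 → critical value z_{0.1} = 1.282.
Power = Φ(δ − 1.282) = Φ(1.817) = 0.9654.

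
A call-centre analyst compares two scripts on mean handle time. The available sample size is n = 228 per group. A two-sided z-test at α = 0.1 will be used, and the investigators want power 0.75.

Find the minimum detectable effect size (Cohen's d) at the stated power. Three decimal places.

d ≈ 0.217

Need Φ(δ − 1.645) = 0.75, so δ = 1.645 + 0.674 = 2.319.
(The second rejection-region term Φ(−δ − z_{α/2}) is negligible and dropped.)
δ = d·√(n/2) ⇒ d = δ/√(n/2) = 2.319/√(228/2) = 0.2172.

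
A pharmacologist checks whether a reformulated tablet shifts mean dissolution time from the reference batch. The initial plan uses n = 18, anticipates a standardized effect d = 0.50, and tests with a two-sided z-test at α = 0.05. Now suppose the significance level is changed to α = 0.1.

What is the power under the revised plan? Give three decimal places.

δ = d·√n = 0.50 × √18 = 2.1213 (unchanged). New critical value: z_{0.05} = 1.645.
Revised power = Φ(δ − 1.645) + Φ(−δ − 1.645) = Φ(0.476) + Φ(-3.766) = 0.6831 + 0.0001 = 0.6832.

Power ≈ 0.683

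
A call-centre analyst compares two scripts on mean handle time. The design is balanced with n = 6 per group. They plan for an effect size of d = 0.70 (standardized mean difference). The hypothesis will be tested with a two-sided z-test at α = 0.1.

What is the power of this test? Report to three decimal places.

Noncentrality parameter: δ = d·√(n/2) = 0.70 × √(6/2) = 1.2124
Two-sided α = 0.1 → critical value z_{0.05} = 1.645.
Power = Φ(δ − 1.645) + Φ(−δ − 1.645) = Φ(-0.432) + Φ(-2.857) = 0.3327 + 0.0021 = 0.3349.

Power ≈ 0.335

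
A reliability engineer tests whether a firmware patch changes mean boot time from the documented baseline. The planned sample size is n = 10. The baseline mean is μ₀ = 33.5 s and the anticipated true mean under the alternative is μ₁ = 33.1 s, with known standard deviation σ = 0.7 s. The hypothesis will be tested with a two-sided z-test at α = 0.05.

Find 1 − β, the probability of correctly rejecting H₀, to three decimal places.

Power ≈ 0.439

Standardized effect: d = |μ₁ − μ₀| / σ = |33.1 − 33.5| / 0.7 = 0.5714
Noncentrality parameter: δ = d·√n = 0.5714 × √10 = 1.8070
Two-sided α = 0.05 → critical value z_{0.025} = 1.960.
Power = Φ(δ − 1.960) + Φ(−δ − 1.960) = Φ(-0.153) + Φ(-3.767) = 0.4392 + 0.0001 = 0.4393.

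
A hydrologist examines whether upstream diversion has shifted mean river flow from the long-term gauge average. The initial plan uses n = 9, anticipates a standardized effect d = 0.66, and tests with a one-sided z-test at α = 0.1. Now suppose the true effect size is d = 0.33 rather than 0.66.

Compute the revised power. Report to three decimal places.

With d = 0.33: δ = d·√n = 0.33 × √9 = 0.9900. Critical value z_{0.1} = 1.282.
Revised power = P(Z > 1.282 − δ) = Φ(-0.292) = 0.3853.

Power ≈ 0.385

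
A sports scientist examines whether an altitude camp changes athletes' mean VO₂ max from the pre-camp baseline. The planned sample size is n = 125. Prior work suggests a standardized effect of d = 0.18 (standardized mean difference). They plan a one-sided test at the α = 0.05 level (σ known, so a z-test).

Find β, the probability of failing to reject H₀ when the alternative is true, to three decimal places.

Noncentrality parameter: λ = d·√n = 0.18 × √125 = 2.0125
One-sided α = 0.05 → critical value z_{0.05} = 1.645.
Power = Φ(λ − 1.645) = Φ(0.368) = 0.6434.
Type II error: β = 1 − power = 1 − 0.6434 = 0.3566.

β ≈ 0.357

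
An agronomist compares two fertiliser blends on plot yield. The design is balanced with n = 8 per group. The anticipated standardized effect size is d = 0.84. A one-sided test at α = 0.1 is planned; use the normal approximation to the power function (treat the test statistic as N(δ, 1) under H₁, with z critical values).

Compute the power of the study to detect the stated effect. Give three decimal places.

Power ≈ 0.655

Noncentrality parameter: δ = d·√(n/2) = 0.84 × √(8/2) = 1.6800
Critical value for a one-sided test at α = 0.1: z_α = 1.282.
Power = P(Z > 1.282 − δ) = Φ(0.398) = 0.6549.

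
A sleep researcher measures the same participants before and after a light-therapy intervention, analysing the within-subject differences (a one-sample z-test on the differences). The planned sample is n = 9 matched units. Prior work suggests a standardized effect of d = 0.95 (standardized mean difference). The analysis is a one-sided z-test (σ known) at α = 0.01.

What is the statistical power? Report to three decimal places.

Noncentrality parameter: δ = d·√n = 0.95 × √9 = 2.8500
Critical value for a one-sided test at α = 0.01: z_α = 2.326.
Power = P(Z > 2.326 − δ) = Φ(0.524) = 0.6997.

Power ≈ 0.700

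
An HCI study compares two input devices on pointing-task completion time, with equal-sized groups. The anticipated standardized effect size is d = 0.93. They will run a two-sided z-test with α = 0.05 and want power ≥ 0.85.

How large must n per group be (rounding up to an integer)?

n = 21 per group

Set Φ(δ − 1.960) = 0.85; then δ − 1.960 = Φ⁻¹(0.85) = 1.036, giving δ = 2.996.
(For δ > 0 the lower-tail rejection region contributes negligibly to power, so the one-term inversion is standard.)
δ = d·√(n/2) ⇒ n = 2(δ/d)² = 2 × (2.996 / 0.93)² = 20.76.
Rounding up, n = 21 per group.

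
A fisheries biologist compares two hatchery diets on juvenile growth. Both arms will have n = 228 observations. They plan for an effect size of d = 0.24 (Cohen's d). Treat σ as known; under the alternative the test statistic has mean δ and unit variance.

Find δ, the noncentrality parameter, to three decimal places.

δ = d·√(n/2) = 0.24 × √(228/2) = 2.5625

δ ≈ 2.562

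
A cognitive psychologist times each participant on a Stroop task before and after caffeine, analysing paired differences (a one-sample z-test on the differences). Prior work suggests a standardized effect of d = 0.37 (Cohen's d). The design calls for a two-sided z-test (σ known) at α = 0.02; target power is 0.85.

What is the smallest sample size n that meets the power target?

Set Φ(δ − 2.326) = 0.85; then δ − 2.326 = Φ⁻¹(0.85) = 1.036, giving δ = 3.363.
(The Φ(−δ − z_{α/2}) term is vanishingly small for δ > 0 and is dropped in the standard sample-size formula.)
δ = d·√n ⇒ n = (δ/d)² = (3.363 / 0.37)² = 82.60.
Rounding up, n = 83.

n = 83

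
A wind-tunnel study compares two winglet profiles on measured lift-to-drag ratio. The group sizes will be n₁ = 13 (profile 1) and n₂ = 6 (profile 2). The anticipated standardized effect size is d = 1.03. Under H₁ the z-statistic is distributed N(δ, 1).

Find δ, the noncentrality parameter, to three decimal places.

The noncentrality parameter scales effect size by the design's sample-size factor: δ = d / √(1/n₁ + 1/n₂) = 1.03 / √(1/13 + 1/6) = 2.0869

δ ≈ 2.087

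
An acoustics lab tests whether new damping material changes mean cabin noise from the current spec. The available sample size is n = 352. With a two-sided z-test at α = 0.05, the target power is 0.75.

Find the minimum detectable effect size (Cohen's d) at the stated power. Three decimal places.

Required noncentrality: δ = z_{0.025} + z_{0.25} = 1.960 + 0.674 = 2.634.
(Lower-tail contribution to power is negligible for δ > 0.)
δ = d·√n ⇒ d = δ/√n = 2.634/√352 = 0.1404.

d ≈ 0.140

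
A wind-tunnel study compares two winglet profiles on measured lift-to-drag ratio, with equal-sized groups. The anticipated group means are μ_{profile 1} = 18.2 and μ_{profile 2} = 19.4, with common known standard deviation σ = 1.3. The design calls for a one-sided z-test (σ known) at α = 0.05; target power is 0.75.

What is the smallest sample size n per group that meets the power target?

n = 13 per group

Standardized effect: d = |μ_{profile 1} − μ_{profile 2}| / σ = |18.2 − 19.4| / 1.3 = 0.9231
For power 0.75 need Φ(δ − z_{0.05}) = 0.75, so δ = z_{0.05} + z_{0.25} = 1.645 + 0.674 = 2.319.
δ = d·√(n/2) ⇒ n = 2(δ/d)² = 2 × (2.319 / 0.9231)² = 12.63.
Round up to the next whole unit.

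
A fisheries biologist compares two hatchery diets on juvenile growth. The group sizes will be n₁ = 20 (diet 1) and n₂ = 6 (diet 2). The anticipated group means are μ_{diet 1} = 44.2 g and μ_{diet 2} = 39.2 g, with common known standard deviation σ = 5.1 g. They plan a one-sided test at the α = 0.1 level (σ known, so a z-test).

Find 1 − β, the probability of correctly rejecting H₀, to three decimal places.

Standardized effect: d = |μ_{diet 1} − μ_{diet 2}| / σ = |44.2 − 39.2| / 5.1 = 0.9804
Noncentrality parameter: λ = d / √(1/n₁ + 1/n₂) = 0.9804 / √(1/20 + 1/6) = 2.1062
Critical value for a one-sided test at α = 0.1: z_α = 1.282.
Power = Φ(λ − 1.282) = Φ(0.825) = 0.7952.

Power ≈ 0.795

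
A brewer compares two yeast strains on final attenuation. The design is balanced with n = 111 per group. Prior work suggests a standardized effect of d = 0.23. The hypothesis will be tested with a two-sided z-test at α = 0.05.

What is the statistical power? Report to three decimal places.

Noncentrality parameter: δ = d·√(n/2) = 0.23 × √(111/2) = 1.7135
Two-sided α = 0.05 → critical value z_{0.025} = 1.960.
Power = Φ(δ − 1.960) + Φ(−δ − 1.960) = Φ(-0.247) + Φ(-3.673) = 0.4026 + 0.0001 = 0.4028.

Power ≈ 0.403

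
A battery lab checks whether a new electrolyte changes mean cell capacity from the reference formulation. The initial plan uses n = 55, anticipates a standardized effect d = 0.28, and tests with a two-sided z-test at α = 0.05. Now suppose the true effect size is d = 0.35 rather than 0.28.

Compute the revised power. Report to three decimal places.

With d = 0.35: δ = d·√n = 0.35 × √55 = 2.5957. Critical value z_{0.025} = 1.960.
Revised power = Φ(δ − 1.960) + Φ(−δ − 1.960) = Φ(0.636) + Φ(-4.556) = 0.7375 + 0.0000 = 0.7375.

Power ≈ 0.738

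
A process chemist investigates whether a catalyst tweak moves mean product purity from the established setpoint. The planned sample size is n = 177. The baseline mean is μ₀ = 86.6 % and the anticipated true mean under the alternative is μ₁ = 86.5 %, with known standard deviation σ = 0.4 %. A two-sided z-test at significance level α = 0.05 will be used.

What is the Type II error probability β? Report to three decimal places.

β ≈ 0.086

Standardized effect: d = |μ₁ − μ₀| / σ = |86.5 − 86.6| / 0.4 = 0.2500
Noncentrality parameter: δ = d·√n = 0.2500 × √177 = 3.3260
Two-sided α = 0.05 → critical value z_{0.025} = 1.960.
Power = Φ(δ − 1.960) + Φ(−δ − 1.960) = Φ(1.366) + Φ(-5.286) = 0.9140 + 0.0000 = 0.9140.
Type II error: β = 1 − power = 1 − 0.9140 = 0.0860.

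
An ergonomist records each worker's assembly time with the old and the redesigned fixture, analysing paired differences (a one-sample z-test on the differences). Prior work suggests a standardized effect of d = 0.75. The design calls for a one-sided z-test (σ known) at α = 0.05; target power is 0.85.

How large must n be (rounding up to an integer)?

n = 13

Set Φ(δ − 1.645) = 0.85; then δ − 1.645 = Φ⁻¹(0.85) = 1.036, giving δ = 2.681.
δ = d·√n ⇒ n = (δ/d)² = (2.681 / 0.75)² = 12.78.
Round up to the next whole unit.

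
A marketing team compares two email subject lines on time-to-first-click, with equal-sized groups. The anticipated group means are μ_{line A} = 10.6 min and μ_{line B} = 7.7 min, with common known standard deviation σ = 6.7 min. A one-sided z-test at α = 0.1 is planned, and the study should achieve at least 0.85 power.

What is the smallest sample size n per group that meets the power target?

Standardized effect: d = |μ_{line A} − μ_{line B}| / σ = |10.6 − 7.7| / 6.7 = 0.4328
Set Φ(δ − 1.282) = 0.85; then δ − 1.282 = Φ⁻¹(0.85) = 1.036, giving δ = 2.318.
δ = d·√(n/2) ⇒ n = 2(δ/d)² = 2 × (2.318 / 0.4328)² = 57.36.
Rounding up, n = 58 per group.

n = 58 per group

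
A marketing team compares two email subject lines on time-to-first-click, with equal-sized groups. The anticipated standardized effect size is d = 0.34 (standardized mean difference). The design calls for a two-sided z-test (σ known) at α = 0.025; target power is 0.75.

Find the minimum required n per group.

n = 148 per group

For power 0.75 need Φ(δ − z_{0.0125}) = 0.75, so δ = z_{0.0125} + z_{0.25} = 2.241 + 0.674 = 2.916.
(Ignoring the negligible lower-tail rejection probability gives the usual closed-form inversion.)
δ = d·√(n/2) ⇒ n = 2(δ/d)² = 2 × (2.916 / 0.34)² = 147.10.
Round up to the next whole unit.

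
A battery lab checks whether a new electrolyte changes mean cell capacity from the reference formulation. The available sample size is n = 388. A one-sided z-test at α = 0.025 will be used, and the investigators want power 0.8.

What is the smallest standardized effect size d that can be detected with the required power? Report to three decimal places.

Need Φ(δ − 1.960) = 0.8, so δ = 1.960 + 0.842 = 2.802.
δ = d·√n ⇒ d = δ/√n = 2.802/√388 = 0.1422.

d ≈ 0.142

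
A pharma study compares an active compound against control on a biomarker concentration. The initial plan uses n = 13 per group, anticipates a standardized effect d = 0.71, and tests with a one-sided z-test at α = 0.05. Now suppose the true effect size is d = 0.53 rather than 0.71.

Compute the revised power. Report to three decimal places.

With d = 0.53: δ = d·√(n/2) = 0.53 × √(13/2) = 1.3512. Critical value z_{0.05} = 1.645.
Revised power = P(Z > 1.645 − δ) = Φ(-0.294) = 0.3845.

Power ≈ 0.385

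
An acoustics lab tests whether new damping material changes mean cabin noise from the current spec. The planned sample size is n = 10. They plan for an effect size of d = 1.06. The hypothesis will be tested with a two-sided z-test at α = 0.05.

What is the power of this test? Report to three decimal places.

Power ≈ 0.918

Noncentrality parameter: δ = d·√n = 1.06 × √10 = 3.3520
Critical value for a two-sided test at α = 0.05: z_{α/2} = 1.960.
Power = Φ(δ − 1.960) + Φ(−δ − 1.960) = Φ(1.392) + Φ(-5.312) = 0.9180 + 0.0000 = 0.9180.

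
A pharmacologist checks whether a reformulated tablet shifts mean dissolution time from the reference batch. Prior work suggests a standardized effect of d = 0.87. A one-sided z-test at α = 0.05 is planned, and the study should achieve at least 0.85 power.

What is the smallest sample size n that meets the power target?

Set Φ(δ − 1.645) = 0.85; then δ − 1.645 = Φ⁻¹(0.85) = 1.036, giving δ = 2.681.
δ = d·√n ⇒ n = (δ/d)² = (2.681 / 0.87)² = 9.50.
Rounding up, n = 10.

n = 10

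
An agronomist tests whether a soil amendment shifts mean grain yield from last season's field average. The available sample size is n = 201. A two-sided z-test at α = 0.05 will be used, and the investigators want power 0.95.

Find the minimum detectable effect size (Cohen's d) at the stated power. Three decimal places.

Need Φ(δ − 1.960) = 0.95, so δ = 1.960 + 1.645 = 3.605.
(Lower-tail contribution to power is negligible for δ > 0.)
δ = d·√n ⇒ d = δ/√n = 3.605/√201 = 0.2543.

d ≈ 0.254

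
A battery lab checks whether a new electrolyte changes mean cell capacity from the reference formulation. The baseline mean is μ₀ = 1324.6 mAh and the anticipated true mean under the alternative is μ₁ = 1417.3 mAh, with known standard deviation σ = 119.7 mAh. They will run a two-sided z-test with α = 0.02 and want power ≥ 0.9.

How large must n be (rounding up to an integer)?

Standardized effect: d = |μ₁ − μ₀| / σ = |1417.3 − 1324.6| / 119.7 = 0.7744
For power 0.9 need Φ(δ − z_{0.01}) = 0.9, so δ = z_{0.01} + z_{0.10} = 2.326 + 1.282 = 3.608.
(The Φ(−δ − z_{α/2}) term is vanishingly small for δ > 0 and is dropped in the standard sample-size formula.)
δ = d·√n ⇒ n = (δ/d)² = (3.608 / 0.7744)² = 21.70.
Round up to the next whole unit.

n = 22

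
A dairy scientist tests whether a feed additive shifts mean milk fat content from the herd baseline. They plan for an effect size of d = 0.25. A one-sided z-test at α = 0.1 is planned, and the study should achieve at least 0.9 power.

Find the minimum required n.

n = 106

For power 0.9 need Φ(δ − z_{0.1}) = 0.9, so δ = z_{0.1} + z_{0.10} = 1.282 + 1.282 = 2.563.
δ = d·√n ⇒ n = (δ/d)² = (2.563 / 0.25)² = 105.11.
Round up to the next whole unit.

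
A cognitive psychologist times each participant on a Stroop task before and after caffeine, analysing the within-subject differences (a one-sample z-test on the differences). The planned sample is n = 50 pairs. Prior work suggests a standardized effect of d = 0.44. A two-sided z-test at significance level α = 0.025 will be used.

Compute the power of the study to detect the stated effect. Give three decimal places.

Noncentrality parameter: δ = d·√n = 0.44 × √50 = 3.1113
Critical value for a two-sided test at α = 0.025: z_{α/2} = 2.241.
Power = Φ(δ − 2.241) + Φ(−δ − 2.241) = Φ(0.870) + Φ(-5.353) = 0.8078 + 0.0000 = 0.8078.

Power ≈ 0.808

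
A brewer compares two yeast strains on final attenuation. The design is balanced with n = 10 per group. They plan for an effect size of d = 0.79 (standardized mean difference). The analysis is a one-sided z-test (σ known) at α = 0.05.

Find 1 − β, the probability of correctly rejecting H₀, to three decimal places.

Noncentrality parameter: δ = d·√(n/2) = 0.79 × √(10/2) = 1.7665
One-sided α = 0.05 → critical value z_{0.05} = 1.645.
Power = P(Z > 1.645 − δ) = Φ(0.122) = 0.5484.

Power ≈ 0.548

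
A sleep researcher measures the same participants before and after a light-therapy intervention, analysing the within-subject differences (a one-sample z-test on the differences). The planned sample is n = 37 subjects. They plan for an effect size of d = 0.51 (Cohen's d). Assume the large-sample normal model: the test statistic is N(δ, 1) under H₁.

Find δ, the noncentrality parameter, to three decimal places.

The noncentrality parameter scales effect size by the design's sample-size factor: δ = d·√n = 0.51 × √37 = 3.1022

δ ≈ 3.102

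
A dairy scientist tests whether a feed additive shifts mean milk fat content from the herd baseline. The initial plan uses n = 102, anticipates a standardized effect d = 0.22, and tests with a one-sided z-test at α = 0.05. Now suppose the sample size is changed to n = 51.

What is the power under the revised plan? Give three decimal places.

Power ≈ 0.471

With n = 51: δ = d·√n = 0.22 × √51 = 1.5711. Critical value z_{0.05} = 1.645.
Revised power = Φ(δ − 1.645) = Φ(-0.074) = 0.4706.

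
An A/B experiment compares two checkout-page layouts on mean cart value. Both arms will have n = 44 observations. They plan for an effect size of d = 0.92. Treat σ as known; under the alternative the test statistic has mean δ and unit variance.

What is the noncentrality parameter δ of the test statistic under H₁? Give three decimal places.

δ ≈ 4.315

The noncentrality parameter scales effect size by the design's sample-size factor: δ = d·√(n/2) = 0.92 × √(44/2) = 4.3152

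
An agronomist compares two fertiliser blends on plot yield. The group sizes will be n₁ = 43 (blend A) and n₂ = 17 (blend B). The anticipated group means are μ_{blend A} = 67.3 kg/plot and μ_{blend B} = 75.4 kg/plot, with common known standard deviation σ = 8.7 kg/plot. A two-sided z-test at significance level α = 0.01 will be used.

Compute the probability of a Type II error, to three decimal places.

Standardized effect: d = |μ_{blend A} − μ_{blend B}| / σ = |67.3 − 75.4| / 8.7 = 0.9310
Noncentrality parameter: δ = d / √(1/n₁ + 1/n₂) = 0.9310 / √(1/43 + 1/17) = 3.2497
Critical value for a two-sided test at α = 0.01: z_{α/2} = 2.576.
Power = Φ(δ − 2.576) + Φ(−δ − 2.576) = Φ(0.674) + Φ(-5.826) = 0.7498 + 0.0000 = 0.7498.
Type II error: β = 1 − power = 1 − 0.7498 = 0.2502.

β ≈ 0.250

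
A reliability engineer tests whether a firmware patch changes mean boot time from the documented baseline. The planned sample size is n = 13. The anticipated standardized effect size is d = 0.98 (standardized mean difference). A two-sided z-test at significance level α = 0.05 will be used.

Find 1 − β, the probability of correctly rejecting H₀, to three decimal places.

Power ≈ 0.942

Noncentrality parameter: δ = d·√n = 0.98 × √13 = 3.5334
Critical value for a two-sided test at α = 0.05: z_{α/2} = 1.960.
Power = Φ(δ − 1.960) + Φ(−δ − 1.960) = Φ(1.573) + Φ(-5.493) = 0.9422 + 0.0000 = 0.9422.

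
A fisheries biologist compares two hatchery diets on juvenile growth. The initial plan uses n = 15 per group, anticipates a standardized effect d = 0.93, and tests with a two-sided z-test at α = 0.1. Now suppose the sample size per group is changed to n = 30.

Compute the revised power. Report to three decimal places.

Power ≈ 0.975

With n = 30 per group: δ = d·√(n/2) = 0.93 × √(30/2) = 3.6019. Critical value z_{0.05} = 1.645.
Revised power = Φ(δ − 1.645) + Φ(−δ − 1.645) = Φ(1.957) + Φ(-5.247) = 0.9748 + 0.0000 = 0.9748.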